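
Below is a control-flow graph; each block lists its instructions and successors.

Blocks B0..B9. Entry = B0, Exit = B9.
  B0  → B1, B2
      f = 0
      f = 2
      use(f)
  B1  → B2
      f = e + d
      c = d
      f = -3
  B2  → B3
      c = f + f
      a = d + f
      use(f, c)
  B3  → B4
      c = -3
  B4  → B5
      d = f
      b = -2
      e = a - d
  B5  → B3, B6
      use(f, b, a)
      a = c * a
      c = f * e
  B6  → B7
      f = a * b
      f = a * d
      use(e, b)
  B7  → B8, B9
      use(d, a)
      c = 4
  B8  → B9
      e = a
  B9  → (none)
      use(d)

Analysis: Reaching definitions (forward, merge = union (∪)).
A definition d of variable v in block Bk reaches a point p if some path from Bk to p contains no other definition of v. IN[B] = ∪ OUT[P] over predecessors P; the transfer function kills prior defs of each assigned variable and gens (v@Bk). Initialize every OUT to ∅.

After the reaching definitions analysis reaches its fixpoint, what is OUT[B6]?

Converged values:
  B0: | IN={} | OUT={f@B0}
  B1: | IN={f@B0} | OUT={c@B1, f@B1}
  B2: | IN={c@B1, f@B0, f@B1} | OUT={a@B2, c@B2, f@B0, f@B1}
  B3: | IN={a@B2, a@B5, b@B4, c@B2, c@B5, d@B4, e@B4, f@B0, f@B1} | OUT={a@B2, a@B5, b@B4, c@B3, d@B4, e@B4, f@B0, f@B1}
  B4: | IN={a@B2, a@B5, b@B4, c@B3, d@B4, e@B4, f@B0, f@B1} | OUT={a@B2, a@B5, b@B4, c@B3, d@B4, e@B4, f@B0, f@B1}
  B5: | IN={a@B2, a@B5, b@B4, c@B3, d@B4, e@B4, f@B0, f@B1} | OUT={a@B5, b@B4, c@B5, d@B4, e@B4, f@B0, f@B1}
  B6: | IN={a@B5, b@B4, c@B5, d@B4, e@B4, f@B0, f@B1} | OUT={a@B5, b@B4, c@B5, d@B4, e@B4, f@B6}
  B7: | IN={a@B5, b@B4, c@B5, d@B4, e@B4, f@B6} | OUT={a@B5, b@B4, c@B7, d@B4, e@B4, f@B6}
  B8: | IN={a@B5, b@B4, c@B7, d@B4, e@B4, f@B6} | OUT={a@B5, b@B4, c@B7, d@B4, e@B8, f@B6}
  B9: | IN={a@B5, b@B4, c@B7, d@B4, e@B4, e@B8, f@B6} | OUT={a@B5, b@B4, c@B7, d@B4, e@B4, e@B8, f@B6}

Merge at B6: IN[B6] = OUT[B5] = {a@B5, b@B4, c@B5, d@B4, e@B4, f@B0, f@B1}
Applying B6's transfer function to that IN value gives OUT[B6] (row B6 above).

Answer: {a@B5, b@B4, c@B5, d@B4, e@B4, f@B6}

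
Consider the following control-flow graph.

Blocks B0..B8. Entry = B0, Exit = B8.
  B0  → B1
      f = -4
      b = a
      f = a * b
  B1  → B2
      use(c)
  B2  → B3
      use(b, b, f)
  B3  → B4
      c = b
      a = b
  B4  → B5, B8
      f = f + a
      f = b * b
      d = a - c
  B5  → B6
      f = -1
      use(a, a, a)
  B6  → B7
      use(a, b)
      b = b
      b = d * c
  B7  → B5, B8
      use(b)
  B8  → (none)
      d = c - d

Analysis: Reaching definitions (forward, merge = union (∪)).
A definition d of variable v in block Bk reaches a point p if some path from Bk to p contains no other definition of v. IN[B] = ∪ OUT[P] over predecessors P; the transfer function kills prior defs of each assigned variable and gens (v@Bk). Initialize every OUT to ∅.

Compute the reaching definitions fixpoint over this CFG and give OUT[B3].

Fixpoint table:
  B0:   IN={}   OUT={b@B0, f@B0}
  B1:   IN={b@B0, f@B0}   OUT={b@B0, f@B0}
  B2:   IN={b@B0, f@B0}   OUT={b@B0, f@B0}
  B3:   IN={b@B0, f@B0}   OUT={a@B3, b@B0, c@B3, f@B0}
  B4:   IN={a@B3, b@B0, c@B3, f@B0}   OUT={a@B3, b@B0, c@B3, d@B4, f@B4}
  B5:   IN={a@B3, b@B0, b@B6, c@B3, d@B4, f@B4, f@B5}   OUT={a@B3, b@B0, b@B6, c@B3, d@B4, f@B5}
  B6:   IN={a@B3, b@B0, b@B6, c@B3, d@B4, f@B5}   OUT={a@B3, b@B6, c@B3, d@B4, f@B5}
  B7:   IN={a@B3, b@B6, c@B3, d@B4, f@B5}   OUT={a@B3, b@B6, c@B3, d@B4, f@B5}
  B8:   IN={a@B3, b@B0, b@B6, c@B3, d@B4, f@B4, f@B5}   OUT={a@B3, b@B0, b@B6, c@B3, d@B8, f@B4, f@B5}

Merge at B3: IN[B3] = OUT[B2] = {b@B0, f@B0}
Applying B3's transfer function to that IN value gives OUT[B3] (row B3 above).

Answer: {a@B3, b@B0, c@B3, f@B0}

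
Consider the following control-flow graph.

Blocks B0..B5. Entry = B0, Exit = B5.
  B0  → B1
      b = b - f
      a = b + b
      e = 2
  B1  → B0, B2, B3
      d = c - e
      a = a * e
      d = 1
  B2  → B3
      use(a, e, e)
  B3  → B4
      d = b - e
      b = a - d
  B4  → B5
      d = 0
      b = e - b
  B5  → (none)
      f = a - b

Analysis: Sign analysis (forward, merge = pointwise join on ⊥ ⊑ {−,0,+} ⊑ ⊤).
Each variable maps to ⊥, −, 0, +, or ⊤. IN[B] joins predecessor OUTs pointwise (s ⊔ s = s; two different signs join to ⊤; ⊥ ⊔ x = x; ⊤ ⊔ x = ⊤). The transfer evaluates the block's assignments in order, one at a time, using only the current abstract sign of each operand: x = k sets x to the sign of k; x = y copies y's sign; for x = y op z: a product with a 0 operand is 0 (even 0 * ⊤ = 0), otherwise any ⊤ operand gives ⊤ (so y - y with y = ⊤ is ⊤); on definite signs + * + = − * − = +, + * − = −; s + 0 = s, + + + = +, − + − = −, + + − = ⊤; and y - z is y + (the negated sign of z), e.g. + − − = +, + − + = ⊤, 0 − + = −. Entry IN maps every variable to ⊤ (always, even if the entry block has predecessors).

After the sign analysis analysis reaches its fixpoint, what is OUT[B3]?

Answer: {a: ⊤, b: ⊤, c: ⊤, d: ⊤, e: +, f: ⊤}

Working:
Fixpoint table:
  B0:   IN=(all ⊤)   OUT={e:+; rest ⊤}
  B1:   IN={e:+; rest ⊤}   OUT={d:+, e:+; rest ⊤}
  B2:   IN={d:+, e:+; rest ⊤}   OUT={d:+, e:+; rest ⊤}
  B3:   IN={d:+, e:+; rest ⊤}   OUT={e:+; rest ⊤}
  B4:   IN={e:+; rest ⊤}   OUT={d:0, e:+; rest ⊤}
  B5:   IN={d:0, e:+; rest ⊤}   OUT={d:0, e:+; rest ⊤}

Merge at B3: IN[B3] = OUT[B1] ⊔ OUT[B2] = {a: ⊤, b: ⊤, c: ⊤, d: +, e: +, f: ⊤}
Applying B3's transfer function to that IN value gives OUT[B3] (row B3 above).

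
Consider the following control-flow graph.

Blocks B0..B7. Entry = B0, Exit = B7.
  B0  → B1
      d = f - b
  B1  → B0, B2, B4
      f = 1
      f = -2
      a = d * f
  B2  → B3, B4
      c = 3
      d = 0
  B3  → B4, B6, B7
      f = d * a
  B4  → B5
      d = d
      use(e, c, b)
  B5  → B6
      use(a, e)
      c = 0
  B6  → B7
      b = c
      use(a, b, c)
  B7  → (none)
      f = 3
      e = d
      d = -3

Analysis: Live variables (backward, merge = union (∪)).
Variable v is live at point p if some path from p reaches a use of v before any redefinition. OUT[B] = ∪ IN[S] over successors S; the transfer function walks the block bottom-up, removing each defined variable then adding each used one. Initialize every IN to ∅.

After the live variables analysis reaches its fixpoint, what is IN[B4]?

Fixpoint table:
  B0: | IN={b, c, e, f} | OUT={b, c, d, e}
  B1: | IN={b, c, d, e} | OUT={a, b, c, d, e, f}
  B2: | IN={a, b, e} | OUT={a, b, c, d, e}
  B3: | IN={a, b, c, d, e} | OUT={a, b, c, d, e}
  B4: | IN={a, b, c, d, e} | OUT={a, d, e}
  B5: | IN={a, d, e} | OUT={a, c, d}
  B6: | IN={a, c, d} | OUT={d}
  B7: | IN={d} | OUT={}

Merge at B4: OUT[B4] = IN[B5] = {a, d, e}
Applying B4's transfer function to that OUT value gives IN[B4] (row B4 above).

Answer: {a, b, c, d, e}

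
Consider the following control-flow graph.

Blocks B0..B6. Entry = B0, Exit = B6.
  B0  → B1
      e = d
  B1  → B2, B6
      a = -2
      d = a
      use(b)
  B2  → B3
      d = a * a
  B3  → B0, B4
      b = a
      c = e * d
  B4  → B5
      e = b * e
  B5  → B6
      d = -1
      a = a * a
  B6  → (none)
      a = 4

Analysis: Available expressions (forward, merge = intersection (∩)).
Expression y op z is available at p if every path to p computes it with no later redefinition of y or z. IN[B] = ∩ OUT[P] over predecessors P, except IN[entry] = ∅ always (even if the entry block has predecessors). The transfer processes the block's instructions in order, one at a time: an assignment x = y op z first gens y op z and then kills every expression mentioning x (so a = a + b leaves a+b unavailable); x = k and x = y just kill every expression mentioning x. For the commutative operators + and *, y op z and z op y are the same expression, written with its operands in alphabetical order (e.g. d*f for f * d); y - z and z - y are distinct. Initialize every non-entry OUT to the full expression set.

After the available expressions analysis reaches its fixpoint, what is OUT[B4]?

Answer: {a*a}

Derivation:
Per-block solution:
  B0:   IN={}   OUT={}
  B1:   IN={}   OUT={}
  B2:   IN={}   OUT={a*a}
  B3:   IN={a*a}   OUT={a*a, d*e}
  B4:   IN={a*a, d*e}   OUT={a*a}
  B5:   IN={a*a}   OUT={}
  B6:   IN={}   OUT={}

Merge at B4: IN[B4] = OUT[B3] = {a*a, d*e}
Applying B4's transfer function to that IN value gives OUT[B4] (row B4 above).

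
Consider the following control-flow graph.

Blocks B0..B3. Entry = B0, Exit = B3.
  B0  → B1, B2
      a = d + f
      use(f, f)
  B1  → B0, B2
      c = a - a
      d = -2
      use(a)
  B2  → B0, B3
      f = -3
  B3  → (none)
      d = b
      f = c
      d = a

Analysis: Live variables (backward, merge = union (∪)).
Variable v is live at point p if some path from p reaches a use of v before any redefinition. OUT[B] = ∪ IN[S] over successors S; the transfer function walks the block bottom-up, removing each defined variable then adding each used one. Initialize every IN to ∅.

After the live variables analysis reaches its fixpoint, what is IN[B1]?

Answer: {a, b, f}

Derivation:
Per-block solution:
  B0:   IN={b, c, d, f}   OUT={a, b, c, d, f}
  B1:   IN={a, b, f}   OUT={a, b, c, d, f}
  B2:   IN={a, b, c, d}   OUT={a, b, c, d, f}
  B3:   IN={a, b, c}   OUT={}

Merge at B1: OUT[B1] = IN[B0] ⊔ IN[B2] = {a, b, c, d, f}
Applying B1's transfer function to that OUT value gives IN[B1] (row B1 above).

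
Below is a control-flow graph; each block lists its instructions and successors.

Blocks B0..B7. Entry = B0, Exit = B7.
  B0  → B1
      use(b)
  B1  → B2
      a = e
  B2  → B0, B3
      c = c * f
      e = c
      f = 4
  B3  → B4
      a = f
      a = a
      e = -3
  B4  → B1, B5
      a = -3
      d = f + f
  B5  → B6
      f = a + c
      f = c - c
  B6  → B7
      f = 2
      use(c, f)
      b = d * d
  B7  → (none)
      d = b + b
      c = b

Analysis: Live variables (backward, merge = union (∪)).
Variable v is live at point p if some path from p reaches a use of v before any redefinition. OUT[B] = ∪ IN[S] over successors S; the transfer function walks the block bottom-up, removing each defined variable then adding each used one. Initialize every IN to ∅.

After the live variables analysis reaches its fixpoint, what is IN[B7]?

Converged values:
  B0:   IN={b, c, e, f}   OUT={b, c, e, f}
  B1:   IN={b, c, e, f}   OUT={b, c, f}
  B2:   IN={b, c, f}   OUT={b, c, e, f}
  B3:   IN={b, c, f}   OUT={b, c, e, f}
  B4:   IN={b, c, e, f}   OUT={a, b, c, d, e, f}
  B5:   IN={a, c, d}   OUT={c, d}
  B6:   IN={c, d}   OUT={b}
  B7:   IN={b}   OUT={}

B7 is the boundary node: OUT[B7] = {}
Applying B7's transfer function to that OUT value gives IN[B7] (row B7 above).

Answer: {b}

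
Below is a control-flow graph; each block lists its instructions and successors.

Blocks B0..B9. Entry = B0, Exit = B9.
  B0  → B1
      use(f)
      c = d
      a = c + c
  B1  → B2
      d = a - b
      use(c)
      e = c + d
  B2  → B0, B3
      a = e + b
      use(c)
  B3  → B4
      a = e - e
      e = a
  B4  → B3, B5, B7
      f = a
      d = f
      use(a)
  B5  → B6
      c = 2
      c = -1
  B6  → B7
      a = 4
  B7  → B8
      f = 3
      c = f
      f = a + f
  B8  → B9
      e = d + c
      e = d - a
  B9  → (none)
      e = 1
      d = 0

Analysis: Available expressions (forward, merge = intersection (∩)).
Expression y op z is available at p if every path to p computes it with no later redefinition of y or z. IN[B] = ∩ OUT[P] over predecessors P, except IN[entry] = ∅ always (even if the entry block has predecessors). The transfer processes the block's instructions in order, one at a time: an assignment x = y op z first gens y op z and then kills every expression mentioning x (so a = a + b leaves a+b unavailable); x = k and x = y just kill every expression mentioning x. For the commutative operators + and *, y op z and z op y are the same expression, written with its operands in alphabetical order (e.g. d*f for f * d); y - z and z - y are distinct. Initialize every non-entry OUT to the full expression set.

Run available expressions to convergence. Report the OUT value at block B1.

Answer: {a-b, c+c, c+d}

Derivation:
Converged values:
  B0:   IN={}   OUT={c+c}
  B1:   IN={c+c}   OUT={a-b, c+c, c+d}
  B2:   IN={a-b, c+c, c+d}   OUT={b+e, c+c, c+d}
  B3:   IN={c+c}   OUT={c+c}
  B4:   IN={c+c}   OUT={c+c}
  B5:   IN={c+c}   OUT={}
  B6:   IN={}   OUT={}
  B7:   IN={}   OUT={}
  B8:   IN={}   OUT={c+d, d-a}
  B9:   IN={c+d, d-a}   OUT={}

Merge at B1: IN[B1] = OUT[B0] = {c+c}
Applying B1's transfer function to that IN value gives OUT[B1] (row B1 above).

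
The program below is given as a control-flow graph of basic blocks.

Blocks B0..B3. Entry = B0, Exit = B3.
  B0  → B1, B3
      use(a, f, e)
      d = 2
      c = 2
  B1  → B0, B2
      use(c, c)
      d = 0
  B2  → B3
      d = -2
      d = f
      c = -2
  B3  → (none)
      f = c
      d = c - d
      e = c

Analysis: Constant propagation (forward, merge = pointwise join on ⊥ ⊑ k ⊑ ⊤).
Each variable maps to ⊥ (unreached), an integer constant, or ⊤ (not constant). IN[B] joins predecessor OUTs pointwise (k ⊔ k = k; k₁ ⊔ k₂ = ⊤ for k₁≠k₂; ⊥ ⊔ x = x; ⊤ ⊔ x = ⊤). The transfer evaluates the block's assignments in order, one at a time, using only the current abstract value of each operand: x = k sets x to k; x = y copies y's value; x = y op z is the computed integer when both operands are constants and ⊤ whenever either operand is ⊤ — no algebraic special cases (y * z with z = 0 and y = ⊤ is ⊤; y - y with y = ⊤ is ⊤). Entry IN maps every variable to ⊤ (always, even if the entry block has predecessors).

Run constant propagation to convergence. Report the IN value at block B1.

Converged values:
  B0: | IN=(all ⊤) | OUT={c:2, d:2; rest ⊤}
  B1: | IN={c:2, d:2; rest ⊤} | OUT={c:2, d:0; rest ⊤}
  B2: | IN={c:2, d:0; rest ⊤} | OUT={c:-2; rest ⊤}
  B3: | IN=(all ⊤) | OUT=(all ⊤)

Merge at B1: IN[B1] = OUT[B0] = {a: ⊤, b: ⊤, c: 2, d: 2, e: ⊤, f: ⊤}

Answer: {a: ⊤, b: ⊤, c: 2, d: 2, e: ⊤, f: ⊤}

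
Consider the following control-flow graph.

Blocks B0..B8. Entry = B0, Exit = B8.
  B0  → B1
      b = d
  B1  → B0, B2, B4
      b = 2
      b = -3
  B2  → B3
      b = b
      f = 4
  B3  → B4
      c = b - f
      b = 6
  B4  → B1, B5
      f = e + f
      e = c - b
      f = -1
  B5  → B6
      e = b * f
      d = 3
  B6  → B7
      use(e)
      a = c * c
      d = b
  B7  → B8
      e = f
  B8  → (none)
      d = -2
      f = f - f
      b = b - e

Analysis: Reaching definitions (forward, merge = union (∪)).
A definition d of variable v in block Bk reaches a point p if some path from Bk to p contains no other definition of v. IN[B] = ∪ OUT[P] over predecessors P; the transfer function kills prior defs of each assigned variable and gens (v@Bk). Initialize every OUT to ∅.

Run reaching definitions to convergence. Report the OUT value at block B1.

Answer: {b@B1, c@B3, e@B4, f@B4}

Trace:
Per-block solution:
  B0: | IN={b@B1, c@B3, e@B4, f@B4} | OUT={b@B0, c@B3, e@B4, f@B4}
  B1: | IN={b@B0, b@B1, b@B3, c@B3, e@B4, f@B4} | OUT={b@B1, c@B3, e@B4, f@B4}
  B2: | IN={b@B1, c@B3, e@B4, f@B4} | OUT={b@B2, c@B3, e@B4, f@B2}
  B3: | IN={b@B2, c@B3, e@B4, f@B2} | OUT={b@B3, c@B3, e@B4, f@B2}
  B4: | IN={b@B1, b@B3, c@B3, e@B4, f@B2, f@B4} | OUT={b@B1, b@B3, c@B3, e@B4, f@B4}
  B5: | IN={b@B1, b@B3, c@B3, e@B4, f@B4} | OUT={b@B1, b@B3, c@B3, d@B5, e@B5, f@B4}
  B6: | IN={b@B1, b@B3, c@B3, d@B5, e@B5, f@B4} | OUT={a@B6, b@B1, b@B3, c@B3, d@B6, e@B5, f@B4}
  B7: | IN={a@B6, b@B1, b@B3, c@B3, d@B6, e@B5, f@B4} | OUT={a@B6, b@B1, b@B3, c@B3, d@B6, e@B7, f@B4}
  B8: | IN={a@B6, b@B1, b@B3, c@B3, d@B6, e@B7, f@B4} | OUT={a@B6, b@B8, c@B3, d@B8, e@B7, f@B8}

Merge at B1: IN[B1] = OUT[B0] ⊔ OUT[B4] = {b@B0, b@B1, b@B3, c@B3, e@B4, f@B4}
Applying B1's transfer function to that IN value gives OUT[B1] (row B1 above).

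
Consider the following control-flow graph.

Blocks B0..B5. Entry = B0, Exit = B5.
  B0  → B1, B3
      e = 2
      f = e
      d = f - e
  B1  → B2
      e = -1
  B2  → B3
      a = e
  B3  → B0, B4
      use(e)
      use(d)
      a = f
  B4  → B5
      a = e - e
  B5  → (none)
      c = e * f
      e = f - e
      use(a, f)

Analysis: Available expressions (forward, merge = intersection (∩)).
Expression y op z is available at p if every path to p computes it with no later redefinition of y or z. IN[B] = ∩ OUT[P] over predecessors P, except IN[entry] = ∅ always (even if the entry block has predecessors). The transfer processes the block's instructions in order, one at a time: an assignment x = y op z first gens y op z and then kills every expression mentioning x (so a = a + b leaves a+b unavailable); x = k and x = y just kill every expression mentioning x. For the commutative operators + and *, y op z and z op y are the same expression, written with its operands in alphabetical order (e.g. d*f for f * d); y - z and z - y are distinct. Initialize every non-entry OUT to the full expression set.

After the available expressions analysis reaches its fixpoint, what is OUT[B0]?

Converged values:
  B0:   IN={}   OUT={f-e}
  B1:   IN={f-e}   OUT={}
  B2:   IN={}   OUT={}
  B3:   IN={}   OUT={}
  B4:   IN={}   OUT={e-e}
  B5:   IN={e-e}   OUT={}

Merge at B0 (entry node, so the boundary value {} is joined with the incoming edge(s)): IN[B0] = {} ∩ OUT[B3] = {}
Applying B0's transfer function to that IN value gives OUT[B0] (row B0 above).

Answer: {f-e}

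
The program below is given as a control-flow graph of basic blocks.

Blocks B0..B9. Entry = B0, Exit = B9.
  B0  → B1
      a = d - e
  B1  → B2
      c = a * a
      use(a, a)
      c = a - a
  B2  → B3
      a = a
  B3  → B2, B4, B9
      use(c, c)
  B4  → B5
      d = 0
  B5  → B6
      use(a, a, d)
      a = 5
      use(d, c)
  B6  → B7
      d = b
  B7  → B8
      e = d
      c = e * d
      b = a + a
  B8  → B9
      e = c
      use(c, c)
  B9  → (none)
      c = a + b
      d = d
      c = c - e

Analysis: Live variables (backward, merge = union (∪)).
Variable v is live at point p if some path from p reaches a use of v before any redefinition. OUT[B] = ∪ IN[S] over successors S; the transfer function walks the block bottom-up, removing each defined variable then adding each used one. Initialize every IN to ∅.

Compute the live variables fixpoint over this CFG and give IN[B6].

Answer: {a, b}

Trace:
Per-block solution:
  B0: | IN={b, d, e} | OUT={a, b, d, e}
  B1: | IN={a, b, d, e} | OUT={a, b, c, d, e}
  B2: | IN={a, b, c, d, e} | OUT={a, b, c, d, e}
  B3: | IN={a, b, c, d, e} | OUT={a, b, c, d, e}
  B4: | IN={a, b, c} | OUT={a, b, c, d}
  B5: | IN={a, b, c, d} | OUT={a, b}
  B6: | IN={a, b} | OUT={a, d}
  B7: | IN={a, d} | OUT={a, b, c, d}
  B8: | IN={a, b, c, d} | OUT={a, b, d, e}
  B9: | IN={a, b, d, e} | OUT={}

Merge at B6: OUT[B6] = IN[B7] = {a, d}
Applying B6's transfer function to that OUT value gives IN[B6] (row B6 above).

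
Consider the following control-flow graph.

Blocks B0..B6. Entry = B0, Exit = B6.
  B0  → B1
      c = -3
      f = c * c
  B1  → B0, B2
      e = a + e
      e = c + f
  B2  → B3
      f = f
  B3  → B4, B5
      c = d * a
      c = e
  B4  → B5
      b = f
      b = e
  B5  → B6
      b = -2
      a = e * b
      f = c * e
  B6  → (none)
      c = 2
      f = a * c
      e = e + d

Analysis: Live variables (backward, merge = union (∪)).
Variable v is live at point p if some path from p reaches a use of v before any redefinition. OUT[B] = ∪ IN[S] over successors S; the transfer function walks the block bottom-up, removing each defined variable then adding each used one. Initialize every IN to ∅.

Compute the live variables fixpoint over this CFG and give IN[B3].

Converged values:
  B0: | IN={a, d, e} | OUT={a, c, d, e, f}
  B1: | IN={a, c, d, e, f} | OUT={a, d, e, f}
  B2: | IN={a, d, e, f} | OUT={a, d, e, f}
  B3: | IN={a, d, e, f} | OUT={c, d, e, f}
  B4: | IN={c, d, e, f} | OUT={c, d, e}
  B5: | IN={c, d, e} | OUT={a, d, e}
  B6: | IN={a, d, e} | OUT={}

Merge at B3: OUT[B3] = IN[B4] ⊔ IN[B5] = {c, d, e, f}
Applying B3's transfer function to that OUT value gives IN[B3] (row B3 above).

Answer: {a, d, e, f}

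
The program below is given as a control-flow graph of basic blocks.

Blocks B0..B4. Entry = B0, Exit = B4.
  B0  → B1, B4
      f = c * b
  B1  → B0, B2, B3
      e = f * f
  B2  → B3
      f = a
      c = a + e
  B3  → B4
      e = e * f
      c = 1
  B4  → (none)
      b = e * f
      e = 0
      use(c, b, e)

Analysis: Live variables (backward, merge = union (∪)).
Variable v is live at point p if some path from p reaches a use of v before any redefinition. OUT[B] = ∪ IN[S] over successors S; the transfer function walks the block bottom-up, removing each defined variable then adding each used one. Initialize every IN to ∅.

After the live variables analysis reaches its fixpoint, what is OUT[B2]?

Answer: {e, f}

Derivation:
Per-block solution:
  B0:  IN={a, b, c, e}  OUT={a, b, c, e, f}
  B1:  IN={a, b, c, f}  OUT={a, b, c, e, f}
  B2:  IN={a, e}  OUT={e, f}
  B3:  IN={e, f}  OUT={c, e, f}
  B4:  IN={c, e, f}  OUT={}

Merge at B2: OUT[B2] = IN[B3] = {e, f}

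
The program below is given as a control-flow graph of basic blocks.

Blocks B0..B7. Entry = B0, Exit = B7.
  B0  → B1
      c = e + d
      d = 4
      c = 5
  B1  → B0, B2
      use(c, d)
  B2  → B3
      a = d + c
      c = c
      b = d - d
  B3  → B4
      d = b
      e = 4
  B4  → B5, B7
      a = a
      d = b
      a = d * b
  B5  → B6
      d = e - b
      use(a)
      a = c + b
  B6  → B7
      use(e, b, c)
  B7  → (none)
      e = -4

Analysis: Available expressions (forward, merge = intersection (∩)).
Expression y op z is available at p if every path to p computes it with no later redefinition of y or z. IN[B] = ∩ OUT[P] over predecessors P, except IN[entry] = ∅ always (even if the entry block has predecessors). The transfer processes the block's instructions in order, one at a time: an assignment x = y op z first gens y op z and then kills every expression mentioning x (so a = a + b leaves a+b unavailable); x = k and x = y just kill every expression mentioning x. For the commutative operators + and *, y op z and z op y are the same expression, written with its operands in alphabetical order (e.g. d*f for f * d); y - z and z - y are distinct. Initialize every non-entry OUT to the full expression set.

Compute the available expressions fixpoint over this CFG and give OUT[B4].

Converged values:
  B0:  IN={}  OUT={}
  B1:  IN={}  OUT={}
  B2:  IN={}  OUT={d-d}
  B3:  IN={d-d}  OUT={}
  B4:  IN={}  OUT={b*d}
  B5:  IN={b*d}  OUT={b+c, e-b}
  B6:  IN={b+c, e-b}  OUT={b+c, e-b}
  B7:  IN={}  OUT={}

Merge at B4: IN[B4] = OUT[B3] = {}
Applying B4's transfer function to that IN value gives OUT[B4] (row B4 above).

Answer: {b*d}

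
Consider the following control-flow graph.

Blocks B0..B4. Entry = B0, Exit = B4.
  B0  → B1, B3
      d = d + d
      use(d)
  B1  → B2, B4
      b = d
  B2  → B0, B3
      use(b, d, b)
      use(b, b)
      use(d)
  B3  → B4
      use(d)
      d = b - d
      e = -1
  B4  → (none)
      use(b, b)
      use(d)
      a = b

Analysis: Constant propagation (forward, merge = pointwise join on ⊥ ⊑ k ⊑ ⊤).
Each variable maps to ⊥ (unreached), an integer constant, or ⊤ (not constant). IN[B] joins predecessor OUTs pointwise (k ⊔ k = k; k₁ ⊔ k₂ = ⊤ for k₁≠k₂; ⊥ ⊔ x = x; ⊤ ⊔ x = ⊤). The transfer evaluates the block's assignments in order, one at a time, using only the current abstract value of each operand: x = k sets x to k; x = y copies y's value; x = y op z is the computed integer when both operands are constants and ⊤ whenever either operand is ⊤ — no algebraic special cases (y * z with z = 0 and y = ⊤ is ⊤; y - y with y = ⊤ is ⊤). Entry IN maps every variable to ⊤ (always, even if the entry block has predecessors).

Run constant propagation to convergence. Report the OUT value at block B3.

Converged values:
  B0: | IN=(all ⊤) | OUT=(all ⊤)
  B1: | IN=(all ⊤) | OUT=(all ⊤)
  B2: | IN=(all ⊤) | OUT=(all ⊤)
  B3: | IN=(all ⊤) | OUT={e:-1; rest ⊤}
  B4: | IN=(all ⊤) | OUT=(all ⊤)

Merge at B3: IN[B3] = OUT[B0] ⊔ OUT[B2] = {a: ⊤, b: ⊤, c: ⊤, d: ⊤, e: ⊤, f: ⊤}
Applying B3's transfer function to that IN value gives OUT[B3] (row B3 above).

Answer: {a: ⊤, b: ⊤, c: ⊤, d: ⊤, e: -1, f: ⊤}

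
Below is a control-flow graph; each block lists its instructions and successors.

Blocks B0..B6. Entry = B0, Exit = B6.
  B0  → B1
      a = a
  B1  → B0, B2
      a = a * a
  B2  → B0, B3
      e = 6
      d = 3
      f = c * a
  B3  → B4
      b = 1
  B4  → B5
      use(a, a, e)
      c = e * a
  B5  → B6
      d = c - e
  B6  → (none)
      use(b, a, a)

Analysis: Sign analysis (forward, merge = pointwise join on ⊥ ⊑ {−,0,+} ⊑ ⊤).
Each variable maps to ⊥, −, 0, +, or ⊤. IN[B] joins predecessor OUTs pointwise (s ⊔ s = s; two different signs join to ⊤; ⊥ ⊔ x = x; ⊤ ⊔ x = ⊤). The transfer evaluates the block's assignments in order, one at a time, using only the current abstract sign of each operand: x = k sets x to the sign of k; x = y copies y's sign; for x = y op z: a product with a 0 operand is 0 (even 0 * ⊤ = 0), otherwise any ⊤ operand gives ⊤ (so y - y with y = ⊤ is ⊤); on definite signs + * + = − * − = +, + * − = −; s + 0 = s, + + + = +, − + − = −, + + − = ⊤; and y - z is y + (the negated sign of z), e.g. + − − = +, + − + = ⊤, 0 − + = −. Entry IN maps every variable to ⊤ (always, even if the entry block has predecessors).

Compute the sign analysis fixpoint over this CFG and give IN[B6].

Fixpoint table:
  B0:   IN=(all ⊤)   OUT=(all ⊤)
  B1:   IN=(all ⊤)   OUT=(all ⊤)
  B2:   IN=(all ⊤)   OUT={d:+, e:+; rest ⊤}
  B3:   IN={d:+, e:+; rest ⊤}   OUT={b:+, d:+, e:+; rest ⊤}
  B4:   IN={b:+, d:+, e:+; rest ⊤}   OUT={b:+, d:+, e:+; rest ⊤}
  B5:   IN={b:+, d:+, e:+; rest ⊤}   OUT={b:+, e:+; rest ⊤}
  B6:   IN={b:+, e:+; rest ⊤}   OUT={b:+, e:+; rest ⊤}

Merge at B6: IN[B6] = OUT[B5] = {a: ⊤, b: +, c: ⊤, d: ⊤, e: +, f: ⊤}

Answer: {a: ⊤, b: +, c: ⊤, d: ⊤, e: +, f: ⊤}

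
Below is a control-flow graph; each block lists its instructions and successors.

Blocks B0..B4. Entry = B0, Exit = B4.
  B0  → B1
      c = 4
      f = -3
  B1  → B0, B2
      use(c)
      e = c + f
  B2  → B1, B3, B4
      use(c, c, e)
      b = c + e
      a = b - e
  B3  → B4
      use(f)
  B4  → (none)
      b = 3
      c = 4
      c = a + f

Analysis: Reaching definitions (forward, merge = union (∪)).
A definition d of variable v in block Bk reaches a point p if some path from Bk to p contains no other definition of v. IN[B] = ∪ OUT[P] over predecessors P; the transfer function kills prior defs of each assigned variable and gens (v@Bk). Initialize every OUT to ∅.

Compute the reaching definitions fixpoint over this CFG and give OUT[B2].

Fixpoint table:
  B0:   IN={a@B2, b@B2, c@B0, e@B1, f@B0}   OUT={a@B2, b@B2, c@B0, e@B1, f@B0}
  B1:   IN={a@B2, b@B2, c@B0, e@B1, f@B0}   OUT={a@B2, b@B2, c@B0, e@B1, f@B0}
  B2:   IN={a@B2, b@B2, c@B0, e@B1, f@B0}   OUT={a@B2, b@B2, c@B0, e@B1, f@B0}
  B3:   IN={a@B2, b@B2, c@B0, e@B1, f@B0}   OUT={a@B2, b@B2, c@B0, e@B1, f@B0}
  B4:   IN={a@B2, b@B2, c@B0, e@B1, f@B0}   OUT={a@B2, b@B4, c@B4, e@B1, f@B0}

Merge at B2: IN[B2] = OUT[B1] = {a@B2, b@B2, c@B0, e@B1, f@B0}
Applying B2's transfer function to that IN value gives OUT[B2] (row B2 above).

Answer: {a@B2, b@B2, c@B0, e@B1, f@B0}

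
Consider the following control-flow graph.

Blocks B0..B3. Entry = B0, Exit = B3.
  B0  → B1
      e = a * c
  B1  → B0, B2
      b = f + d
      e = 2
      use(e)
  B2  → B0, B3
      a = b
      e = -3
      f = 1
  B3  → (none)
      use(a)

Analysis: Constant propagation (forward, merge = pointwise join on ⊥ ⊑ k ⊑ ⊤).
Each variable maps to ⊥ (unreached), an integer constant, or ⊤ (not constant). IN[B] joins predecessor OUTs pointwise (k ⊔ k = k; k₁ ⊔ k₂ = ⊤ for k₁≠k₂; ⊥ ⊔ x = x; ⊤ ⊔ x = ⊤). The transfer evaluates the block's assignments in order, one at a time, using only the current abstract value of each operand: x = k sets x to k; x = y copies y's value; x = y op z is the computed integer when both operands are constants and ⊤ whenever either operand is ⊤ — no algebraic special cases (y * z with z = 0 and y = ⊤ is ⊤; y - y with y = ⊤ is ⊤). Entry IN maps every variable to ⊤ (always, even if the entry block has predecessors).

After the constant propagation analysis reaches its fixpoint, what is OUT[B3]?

Answer: {a: ⊤, b: ⊤, c: ⊤, d: ⊤, e: -3, f: 1}

Derivation:
Per-block solution:
  B0:  IN=(all ⊤)  OUT=(all ⊤)
  B1:  IN=(all ⊤)  OUT={e:2; rest ⊤}
  B2:  IN={e:2; rest ⊤}  OUT={e:-3, f:1; rest ⊤}
  B3:  IN={e:-3, f:1; rest ⊤}  OUT={e:-3, f:1; rest ⊤}

Merge at B3: IN[B3] = OUT[B2] = {a: ⊤, b: ⊤, c: ⊤, d: ⊤, e: -3, f: 1}
Applying B3's transfer function to that IN value gives OUT[B3] (row B3 above).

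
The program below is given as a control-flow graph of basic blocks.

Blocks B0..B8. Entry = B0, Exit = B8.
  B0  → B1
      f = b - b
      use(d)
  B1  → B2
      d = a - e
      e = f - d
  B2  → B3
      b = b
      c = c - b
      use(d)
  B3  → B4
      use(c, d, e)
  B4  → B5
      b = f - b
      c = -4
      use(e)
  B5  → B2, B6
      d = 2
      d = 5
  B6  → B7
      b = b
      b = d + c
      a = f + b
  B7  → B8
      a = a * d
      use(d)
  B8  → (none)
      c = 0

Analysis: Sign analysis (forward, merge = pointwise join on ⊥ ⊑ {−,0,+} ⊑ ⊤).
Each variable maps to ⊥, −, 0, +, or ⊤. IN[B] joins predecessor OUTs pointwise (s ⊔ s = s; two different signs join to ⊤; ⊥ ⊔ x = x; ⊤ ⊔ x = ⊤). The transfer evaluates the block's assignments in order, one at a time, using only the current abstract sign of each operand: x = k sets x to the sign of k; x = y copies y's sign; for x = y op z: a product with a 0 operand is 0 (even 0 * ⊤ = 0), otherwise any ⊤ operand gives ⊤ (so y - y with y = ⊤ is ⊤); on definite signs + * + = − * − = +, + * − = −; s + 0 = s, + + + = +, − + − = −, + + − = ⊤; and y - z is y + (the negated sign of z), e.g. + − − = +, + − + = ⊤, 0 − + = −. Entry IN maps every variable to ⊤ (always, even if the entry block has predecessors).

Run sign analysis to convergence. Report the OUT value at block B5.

Answer: {a: ⊤, b: ⊤, c: -, d: +, e: ⊤, f: ⊤}

Derivation:
Converged values:
  B0:  IN=(all ⊤)  OUT=(all ⊤)
  B1:  IN=(all ⊤)  OUT=(all ⊤)
  B2:  IN=(all ⊤)  OUT=(all ⊤)
  B3:  IN=(all ⊤)  OUT=(all ⊤)
  B4:  IN=(all ⊤)  OUT={c:-; rest ⊤}
  B5:  IN={c:-; rest ⊤}  OUT={c:-, d:+; rest ⊤}
  B6:  IN={c:-, d:+; rest ⊤}  OUT={c:-, d:+; rest ⊤}
  B7:  IN={c:-, d:+; rest ⊤}  OUT={c:-, d:+; rest ⊤}
  B8:  IN={c:-, d:+; rest ⊤}  OUT={c:0, d:+; rest ⊤}

Merge at B5: IN[B5] = OUT[B4] = {a: ⊤, b: ⊤, c: -, d: ⊤, e: ⊤, f: ⊤}
Applying B5's transfer function to that IN value gives OUT[B5] (row B5 above).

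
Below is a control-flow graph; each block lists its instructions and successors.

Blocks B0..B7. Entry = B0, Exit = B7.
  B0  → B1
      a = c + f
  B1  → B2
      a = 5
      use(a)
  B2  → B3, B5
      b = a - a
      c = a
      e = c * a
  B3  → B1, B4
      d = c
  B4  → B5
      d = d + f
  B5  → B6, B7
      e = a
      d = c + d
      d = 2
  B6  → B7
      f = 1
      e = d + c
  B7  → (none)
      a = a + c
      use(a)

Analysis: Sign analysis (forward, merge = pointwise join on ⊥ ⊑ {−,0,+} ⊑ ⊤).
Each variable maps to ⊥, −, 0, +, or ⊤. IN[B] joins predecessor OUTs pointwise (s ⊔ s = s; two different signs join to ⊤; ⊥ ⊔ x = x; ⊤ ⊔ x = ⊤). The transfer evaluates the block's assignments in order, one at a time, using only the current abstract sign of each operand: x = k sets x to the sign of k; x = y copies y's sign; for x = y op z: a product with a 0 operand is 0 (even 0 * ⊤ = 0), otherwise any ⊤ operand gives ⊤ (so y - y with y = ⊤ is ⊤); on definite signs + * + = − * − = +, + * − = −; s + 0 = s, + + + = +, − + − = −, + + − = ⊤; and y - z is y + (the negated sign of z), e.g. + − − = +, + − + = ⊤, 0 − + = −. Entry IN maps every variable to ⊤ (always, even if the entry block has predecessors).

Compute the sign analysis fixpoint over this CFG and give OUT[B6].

Answer: {a: +, b: ⊤, c: +, d: +, e: +, f: +}

Trace:
Fixpoint table:
  B0:   IN=(all ⊤)   OUT=(all ⊤)
  B1:   IN=(all ⊤)   OUT={a:+; rest ⊤}
  B2:   IN={a:+; rest ⊤}   OUT={a:+, c:+, e:+; rest ⊤}
  B3:   IN={a:+, c:+, e:+; rest ⊤}   OUT={a:+, c:+, d:+, e:+; rest ⊤}
  B4:   IN={a:+, c:+, d:+, e:+; rest ⊤}   OUT={a:+, c:+, e:+; rest ⊤}
  B5:   IN={a:+, c:+, e:+; rest ⊤}   OUT={a:+, c:+, d:+, e:+; rest ⊤}
  B6:   IN={a:+, c:+, d:+, e:+; rest ⊤}   OUT={a:+, c:+, d:+, e:+, f:+; rest ⊤}
  B7:   IN={a:+, c:+, d:+, e:+; rest ⊤}   OUT={a:+, c:+, d:+, e:+; rest ⊤}

Merge at B6: IN[B6] = OUT[B5] = {a: +, b: ⊤, c: +, d: +, e: +, f: ⊤}
Applying B6's transfer function to that IN value gives OUT[B6] (row B6 above).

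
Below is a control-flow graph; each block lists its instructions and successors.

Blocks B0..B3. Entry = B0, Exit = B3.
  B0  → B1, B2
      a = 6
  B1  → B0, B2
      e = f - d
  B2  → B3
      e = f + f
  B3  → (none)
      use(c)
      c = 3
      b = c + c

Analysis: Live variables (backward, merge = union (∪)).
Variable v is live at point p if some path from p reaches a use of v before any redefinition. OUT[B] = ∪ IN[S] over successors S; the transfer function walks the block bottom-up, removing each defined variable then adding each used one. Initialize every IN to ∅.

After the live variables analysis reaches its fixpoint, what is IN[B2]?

Answer: {c, f}

Working:
Fixpoint table:
  B0:   IN={c, d, f}   OUT={c, d, f}
  B1:   IN={c, d, f}   OUT={c, d, f}
  B2:   IN={c, f}   OUT={c}
  B3:   IN={c}   OUT={}

Merge at B2: OUT[B2] = IN[B3] = {c}
Applying B2's transfer function to that OUT value gives IN[B2] (row B2 above).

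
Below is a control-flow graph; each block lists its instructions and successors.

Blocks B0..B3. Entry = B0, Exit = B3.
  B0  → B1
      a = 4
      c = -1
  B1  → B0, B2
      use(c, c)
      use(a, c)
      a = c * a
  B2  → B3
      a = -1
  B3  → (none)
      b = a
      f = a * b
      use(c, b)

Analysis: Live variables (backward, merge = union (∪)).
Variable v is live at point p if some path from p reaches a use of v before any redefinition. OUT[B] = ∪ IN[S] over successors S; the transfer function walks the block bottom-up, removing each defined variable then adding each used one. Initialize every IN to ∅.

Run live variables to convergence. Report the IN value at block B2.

Converged values:
  B0:  IN={}  OUT={a, c}
  B1:  IN={a, c}  OUT={c}
  B2:  IN={c}  OUT={a, c}
  B3:  IN={a, c}  OUT={}

Merge at B2: OUT[B2] = IN[B3] = {a, c}
Applying B2's transfer function to that OUT value gives IN[B2] (row B2 above).

Answer: {c}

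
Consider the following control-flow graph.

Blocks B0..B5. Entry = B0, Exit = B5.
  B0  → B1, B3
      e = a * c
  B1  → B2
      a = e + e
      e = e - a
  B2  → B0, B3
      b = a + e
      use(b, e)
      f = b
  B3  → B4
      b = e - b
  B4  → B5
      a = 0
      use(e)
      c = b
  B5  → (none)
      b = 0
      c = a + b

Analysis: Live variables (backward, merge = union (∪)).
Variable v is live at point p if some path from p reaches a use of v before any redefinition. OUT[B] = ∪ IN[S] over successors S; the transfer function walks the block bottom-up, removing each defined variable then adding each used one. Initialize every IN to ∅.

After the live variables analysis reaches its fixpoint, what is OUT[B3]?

Per-block solution:
  B0:  IN={a, b, c}  OUT={b, c, e}
  B1:  IN={c, e}  OUT={a, c, e}
  B2:  IN={a, c, e}  OUT={a, b, c, e}
  B3:  IN={b, e}  OUT={b, e}
  B4:  IN={b, e}  OUT={a}
  B5:  IN={a}  OUT={}

Merge at B3: OUT[B3] = IN[B4] = {b, e}

Answer: {b, e}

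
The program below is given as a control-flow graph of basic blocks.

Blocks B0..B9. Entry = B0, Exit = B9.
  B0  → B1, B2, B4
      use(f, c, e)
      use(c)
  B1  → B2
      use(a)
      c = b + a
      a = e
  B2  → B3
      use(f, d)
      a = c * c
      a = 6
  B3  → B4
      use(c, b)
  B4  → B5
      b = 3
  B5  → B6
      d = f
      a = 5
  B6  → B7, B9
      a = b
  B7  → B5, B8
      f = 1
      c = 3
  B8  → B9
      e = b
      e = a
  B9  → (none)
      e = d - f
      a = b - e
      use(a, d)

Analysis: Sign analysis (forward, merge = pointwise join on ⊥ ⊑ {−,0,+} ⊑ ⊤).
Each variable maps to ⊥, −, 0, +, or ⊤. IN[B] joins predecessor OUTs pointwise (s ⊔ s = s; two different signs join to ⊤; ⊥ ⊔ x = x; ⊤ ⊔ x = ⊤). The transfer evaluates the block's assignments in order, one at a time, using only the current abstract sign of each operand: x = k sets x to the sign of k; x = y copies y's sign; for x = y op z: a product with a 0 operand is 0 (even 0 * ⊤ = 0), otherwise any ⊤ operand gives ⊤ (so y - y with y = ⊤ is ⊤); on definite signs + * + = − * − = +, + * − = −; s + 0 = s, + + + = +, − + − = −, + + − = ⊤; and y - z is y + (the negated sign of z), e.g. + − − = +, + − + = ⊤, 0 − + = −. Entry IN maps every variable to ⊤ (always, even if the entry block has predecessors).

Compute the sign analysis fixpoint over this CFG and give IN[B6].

Answer: {a: +, b: +, c: ⊤, d: ⊤, e: ⊤, f: ⊤}

Working:
Per-block solution:
  B0: | IN=(all ⊤) | OUT=(all ⊤)
  B1: | IN=(all ⊤) | OUT=(all ⊤)
  B2: | IN=(all ⊤) | OUT={a:+; rest ⊤}
  B3: | IN={a:+; rest ⊤} | OUT={a:+; rest ⊤}
  B4: | IN=(all ⊤) | OUT={b:+; rest ⊤}
  B5: | IN={b:+; rest ⊤} | OUT={a:+, b:+; rest ⊤}
  B6: | IN={a:+, b:+; rest ⊤} | OUT={a:+, b:+; rest ⊤}
  B7: | IN={a:+, b:+; rest ⊤} | OUT={a:+, b:+, c:+, f:+; rest ⊤}
  B8: | IN={a:+, b:+, c:+, f:+; rest ⊤} | OUT={a:+, b:+, c:+, e:+, f:+; rest ⊤}
  B9: | IN={a:+, b:+; rest ⊤} | OUT={b:+; rest ⊤}

Merge at B6: IN[B6] = OUT[B5] = {a: +, b: +, c: ⊤, d: ⊤, e: ⊤, f: ⊤}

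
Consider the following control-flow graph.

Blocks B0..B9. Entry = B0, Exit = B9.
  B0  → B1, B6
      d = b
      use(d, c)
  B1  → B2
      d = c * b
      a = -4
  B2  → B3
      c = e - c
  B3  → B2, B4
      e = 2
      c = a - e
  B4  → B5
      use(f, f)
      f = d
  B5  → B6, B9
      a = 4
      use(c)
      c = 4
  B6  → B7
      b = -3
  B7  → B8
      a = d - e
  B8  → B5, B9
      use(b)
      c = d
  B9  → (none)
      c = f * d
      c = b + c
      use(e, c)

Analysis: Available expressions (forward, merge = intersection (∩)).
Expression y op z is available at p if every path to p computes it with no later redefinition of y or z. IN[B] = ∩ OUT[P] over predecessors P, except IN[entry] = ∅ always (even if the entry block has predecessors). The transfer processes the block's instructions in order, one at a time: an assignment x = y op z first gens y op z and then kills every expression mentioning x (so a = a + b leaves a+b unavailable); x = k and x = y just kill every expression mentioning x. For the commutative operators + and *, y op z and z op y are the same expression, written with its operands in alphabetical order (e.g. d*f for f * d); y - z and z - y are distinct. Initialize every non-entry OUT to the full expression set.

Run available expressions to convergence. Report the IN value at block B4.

Per-block solution:
  B0: | IN={} | OUT={}
  B1: | IN={} | OUT={b*c}
  B2: | IN={} | OUT={}
  B3: | IN={} | OUT={a-e}
  B4: | IN={a-e} | OUT={a-e}
  B5: | IN={} | OUT={}
  B6: | IN={} | OUT={}
  B7: | IN={} | OUT={d-e}
  B8: | IN={d-e} | OUT={d-e}
  B9: | IN={} | OUT={d*f}

Merge at B4: IN[B4] = OUT[B3] = {a-e}

Answer: {a-e}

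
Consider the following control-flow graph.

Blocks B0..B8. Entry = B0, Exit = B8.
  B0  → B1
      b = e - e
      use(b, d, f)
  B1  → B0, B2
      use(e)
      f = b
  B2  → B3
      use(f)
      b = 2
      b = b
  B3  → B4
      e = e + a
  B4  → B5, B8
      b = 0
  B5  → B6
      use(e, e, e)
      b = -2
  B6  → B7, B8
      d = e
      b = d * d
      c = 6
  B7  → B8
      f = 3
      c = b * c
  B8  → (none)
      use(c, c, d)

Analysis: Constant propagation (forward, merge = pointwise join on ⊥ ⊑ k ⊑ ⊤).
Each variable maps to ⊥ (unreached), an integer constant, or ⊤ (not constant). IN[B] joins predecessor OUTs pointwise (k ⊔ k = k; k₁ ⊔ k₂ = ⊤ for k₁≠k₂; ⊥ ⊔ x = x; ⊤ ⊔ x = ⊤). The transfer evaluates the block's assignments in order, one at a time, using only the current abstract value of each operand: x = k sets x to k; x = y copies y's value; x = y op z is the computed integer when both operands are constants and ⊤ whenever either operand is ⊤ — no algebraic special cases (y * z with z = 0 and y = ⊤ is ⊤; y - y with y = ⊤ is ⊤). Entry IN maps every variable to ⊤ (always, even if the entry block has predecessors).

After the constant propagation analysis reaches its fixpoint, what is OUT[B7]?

Answer: {a: ⊤, b: ⊤, c: ⊤, d: ⊤, e: ⊤, f: 3}

Working:
Converged values:
  B0:  IN=(all ⊤)  OUT=(all ⊤)
  B1:  IN=(all ⊤)  OUT=(all ⊤)
  B2:  IN=(all ⊤)  OUT={b:2; rest ⊤}
  B3:  IN={b:2; rest ⊤}  OUT={b:2; rest ⊤}
  B4:  IN={b:2; rest ⊤}  OUT={b:0; rest ⊤}
  B5:  IN={b:0; rest ⊤}  OUT={b:-2; rest ⊤}
  B6:  IN={b:-2; rest ⊤}  OUT={c:6; rest ⊤}
  B7:  IN={c:6; rest ⊤}  OUT={f:3; rest ⊤}
  B8:  IN=(all ⊤)  OUT=(all ⊤)

Merge at B7: IN[B7] = OUT[B6] = {a: ⊤, b: ⊤, c: 6, d: ⊤, e: ⊤, f: ⊤}
Applying B7's transfer function to that IN value gives OUT[B7] (row B7 above).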